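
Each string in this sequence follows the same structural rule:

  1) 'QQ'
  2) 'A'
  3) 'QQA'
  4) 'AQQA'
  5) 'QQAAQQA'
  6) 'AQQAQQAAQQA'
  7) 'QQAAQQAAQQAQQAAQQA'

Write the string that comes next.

From term 3 onward, concatenate the second-to-last term with the last: QQ·A = QQA, A·QQA = AQQA, …
So term 8 is AQQAQQAAQQA·QQAAQQAAQQAQQAAQQA.

AQQAQQAAQQAQQAAQQAAQQAQQAAQQA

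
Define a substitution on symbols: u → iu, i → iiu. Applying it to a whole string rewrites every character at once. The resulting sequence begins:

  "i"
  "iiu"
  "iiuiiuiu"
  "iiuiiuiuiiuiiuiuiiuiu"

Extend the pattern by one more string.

Rewriting the 21 symbols of iiuiiuiuiiuiiuiuiiuiu one by one yields iiu iiu iu iiu iiu iu iiu iu iiu iiu iu iiu iiu iu iiu iu iiu iiu iu iiu iu; concatenated:

iiuiiuiuiiuiiuiuiiuiuiiuiiuiuiiuiiuiuiiuiuiiuiiuiuiiuiu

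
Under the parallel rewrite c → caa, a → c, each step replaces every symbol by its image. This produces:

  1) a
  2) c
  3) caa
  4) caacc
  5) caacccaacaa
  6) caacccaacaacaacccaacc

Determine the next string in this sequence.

caacccaacaacaacccaacccaacccaacaacaacccaacaa

Replace each of the 21 characters of caacccaacaacaacccaacc in place — caa c c caa caa caa c c caa c c caa c c caa caa caa c c caa caa — and concatenate.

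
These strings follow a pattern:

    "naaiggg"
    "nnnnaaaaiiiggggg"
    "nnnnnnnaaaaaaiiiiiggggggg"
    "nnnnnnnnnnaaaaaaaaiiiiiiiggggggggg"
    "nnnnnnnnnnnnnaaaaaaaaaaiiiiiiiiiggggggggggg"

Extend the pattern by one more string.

Each string has the form n^{3n-2} a^{2n} i^{2n-1} g^{2n+1} (n = 1, 2, …).
At n = 6 the blocks have lengths 16, 12, 11, 13.

nnnnnnnnnnnnnnnnaaaaaaaaaaaaiiiiiiiiiiiggggggggggggg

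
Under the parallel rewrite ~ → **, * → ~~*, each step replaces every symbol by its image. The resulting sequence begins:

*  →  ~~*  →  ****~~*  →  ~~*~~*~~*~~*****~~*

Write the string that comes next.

Replace each of the 19 characters of ~~*~~*~~*~~*****~~* in place — ** ** ~~* ** ** ~~* ** ** ~~* ** ** ~~* ~~* ~~* ~~* ~~* ** ** ~~* — and concatenate.

****~~*****~~*****~~*****~~*~~*~~*~~*~~*****~~*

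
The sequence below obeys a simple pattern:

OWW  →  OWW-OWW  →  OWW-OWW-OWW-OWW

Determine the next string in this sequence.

Every step duplicates the string with '-' between the halves.
One more doubling of OWW-OWW-OWW-OWW gives the answer.

OWW-OWW-OWW-OWW-OWW-OWW-OWW-OWW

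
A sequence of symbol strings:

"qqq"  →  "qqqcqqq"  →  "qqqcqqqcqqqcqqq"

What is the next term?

Each string is two copies of the previous one joined by 'c'.
Doubling qqqcqqqcqqqcqqq with 'c' between the halves:

qqqcqqqcqqqcqqqcqqqcqqqcqqqcqqq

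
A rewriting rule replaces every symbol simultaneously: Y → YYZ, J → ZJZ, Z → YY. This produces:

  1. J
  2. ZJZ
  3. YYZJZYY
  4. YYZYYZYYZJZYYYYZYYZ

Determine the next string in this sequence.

Applying the rule to each of the 19 symbols of YYZYYZYYZJZYYYYZYYZ gives the pieces YYZ YYZ YY YYZ YYZ YY YYZ YYZ YY ZJZ YY YYZ YYZ YYZ YYZ YY YYZ YYZ YY, which concatenate to the answer.

YYZYYZYYYYZYYZYYYYZYYZYYZJZYYYYZYYZYYZYYZYYYYZYYZYY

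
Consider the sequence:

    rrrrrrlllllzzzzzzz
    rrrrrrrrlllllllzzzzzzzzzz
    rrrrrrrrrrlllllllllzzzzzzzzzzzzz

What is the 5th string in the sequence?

rrrrrrrrrrrrrrlllllllllllllzzzzzzzzzzzzzzzzzzz

The n-th term is 2n r's then 2n-1 l's then 3n-2 z's, where the shown terms are n = 3, 4, 5.
For term 5, n = 7, so the run lengths are 14, 13, 19.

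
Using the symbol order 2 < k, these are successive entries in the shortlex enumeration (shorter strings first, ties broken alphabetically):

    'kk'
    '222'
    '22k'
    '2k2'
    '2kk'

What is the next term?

The successor of 2kk increments the rightmost position that isn't already k and resets every position after it to 2.

k22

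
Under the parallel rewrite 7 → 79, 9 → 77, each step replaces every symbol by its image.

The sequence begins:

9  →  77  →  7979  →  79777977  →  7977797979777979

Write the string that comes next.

φ(7977797979777979) expands symbol-by-symbol to 79 77 79 79 79 77 79 77 79 77 79 79 79 77 79 77; joining the 16 pieces gives the next term.

79777979797779777977797979777977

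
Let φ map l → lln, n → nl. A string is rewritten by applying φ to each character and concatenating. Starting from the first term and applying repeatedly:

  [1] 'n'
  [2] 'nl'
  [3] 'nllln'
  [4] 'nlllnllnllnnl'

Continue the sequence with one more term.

φ(nlllnllnllnnl) expands symbol-by-symbol to nl lln lln lln nl lln lln nl lln lln nl nl lln; joining the 13 pieces gives the next term.

nlllnllnllnnlllnllnnlllnllnnlnllln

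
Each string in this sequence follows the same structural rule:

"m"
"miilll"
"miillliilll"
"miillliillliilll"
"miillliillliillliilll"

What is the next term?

Each term is the previous one with iilll appended.
Applying this once more to miillliillliillliilll:

miillliillliillliillliilll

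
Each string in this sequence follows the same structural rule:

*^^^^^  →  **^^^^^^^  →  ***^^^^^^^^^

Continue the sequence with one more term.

Each string has the form *^{n-1} ^^{2n+1}, where the shown terms are n = 2, 3, 4.
For the next term, n = 5, so the run lengths are 4, 11.

****^^^^^^^^^^^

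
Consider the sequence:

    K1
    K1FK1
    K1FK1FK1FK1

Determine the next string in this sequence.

s(k+1) = s(k)·F·s(k) — each term doubles the last with 'F' between the halves.
Doubling K1FK1FK1FK1 with 'F' between the halves:

K1FK1FK1FK1FK1FK1FK1FK1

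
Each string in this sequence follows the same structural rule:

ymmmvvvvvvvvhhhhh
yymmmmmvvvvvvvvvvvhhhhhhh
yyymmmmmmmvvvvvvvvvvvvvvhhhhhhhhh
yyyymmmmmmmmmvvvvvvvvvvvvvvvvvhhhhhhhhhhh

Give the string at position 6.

The n-th term is n-1 y's then 2n-1 m's then 3n+2 v's then 2n+1 h's, where the shown terms are n = 2, 3, 4, 5.
Setting n = 7 gives 6, 13, 23, 15 characters in each block.

yyyyyymmmmmmmmmmmmmvvvvvvvvvvvvvvvvvvvvvvvhhhhhhhhhhhhhhh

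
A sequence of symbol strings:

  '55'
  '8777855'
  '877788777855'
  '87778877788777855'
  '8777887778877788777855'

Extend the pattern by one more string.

877788777887778877788777855

The strings grow by a fixed prefix 87778 each time.
One more step from 8777887778877788777855 gives the answer.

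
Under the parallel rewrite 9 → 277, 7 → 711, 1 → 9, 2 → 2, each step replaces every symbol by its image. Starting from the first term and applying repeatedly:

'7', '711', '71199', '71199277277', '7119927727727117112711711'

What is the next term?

71199277277271171127117112711997119927119971199

Replace each of the 25 characters of 7119927727727117112711711 in place — 711 9 9 277 277 2 711 711 2 711 711 2 711 9 9 711 9 9 2 711 9 9 711 9 9 — and concatenate.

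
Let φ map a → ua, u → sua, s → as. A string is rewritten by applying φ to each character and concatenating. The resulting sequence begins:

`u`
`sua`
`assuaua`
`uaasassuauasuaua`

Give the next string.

Replace each of the 16 characters of uaasassuauasuaua in place — sua ua ua as ua as as sua ua sua ua as sua ua sua ua — and concatenate.

suauauaasuaasassuauasuauaassuauasuaua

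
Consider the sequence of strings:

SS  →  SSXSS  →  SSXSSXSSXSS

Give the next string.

s(k+1) = s(k)·X·s(k) — each term doubles the last with 'X' between the halves.
Doubling SSXSSXSSXSS with 'X' between the halves:

SSXSSXSSXSSXSSXSSXSSXSS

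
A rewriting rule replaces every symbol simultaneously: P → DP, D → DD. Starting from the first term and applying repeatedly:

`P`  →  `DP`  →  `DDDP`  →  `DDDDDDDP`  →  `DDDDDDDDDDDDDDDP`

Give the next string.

DDDDDDDDDDDDDDDDDDDDDDDDDDDDDDDP

Applying the rule to each of the 16 symbols of DDDDDDDDDDDDDDDP gives the pieces DD DD DD DD DD DD DD DD DD DD DD DD DD DD DD DP, which concatenate to the answer.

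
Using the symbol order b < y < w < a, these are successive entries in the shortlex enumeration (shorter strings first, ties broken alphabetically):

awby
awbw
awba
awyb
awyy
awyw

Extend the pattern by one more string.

Treat awyw as a base-4 numeral over the given alphabet and add one, carrying through any trailing a's.

awya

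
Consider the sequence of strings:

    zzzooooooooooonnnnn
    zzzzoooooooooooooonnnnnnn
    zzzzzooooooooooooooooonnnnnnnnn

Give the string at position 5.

Term n consists of n z's, followed by 3n+2 o's, followed by 2n-1 n's, where the shown terms are n = 3, 4, 5.
Setting n = 7 gives 7, 23, 13 characters in each block.

zzzzzzzooooooooooooooooooooooonnnnnnnnnnnnn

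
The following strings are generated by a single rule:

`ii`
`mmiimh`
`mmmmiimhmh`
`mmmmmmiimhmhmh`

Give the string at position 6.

mmmmmmmmmmiimhmhmhmhmh

s(k+1) = mm·s(k)·mh, so each term gains mm as a prefix and mh as a suffix.
From mmmmmmiimhmhmh, 2 further steps: mmmmmmiimhmhmh → mmmmmmmmiimhmhmhmh → (answer).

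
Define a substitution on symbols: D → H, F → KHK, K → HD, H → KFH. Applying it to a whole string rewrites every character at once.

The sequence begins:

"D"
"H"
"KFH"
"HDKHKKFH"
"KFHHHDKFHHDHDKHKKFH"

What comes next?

Rewriting the 19 symbols of KFHHHDKFHHDHDKHKKFH one by one yields HD KHK KFH KFH KFH H HD KHK KFH KFH H KFH H HD KFH HD HD KHK KFH; concatenated:

HDKHKKFHKFHKFHHHDKHKKFHKFHHKFHHHDKFHHDHDKHKKFH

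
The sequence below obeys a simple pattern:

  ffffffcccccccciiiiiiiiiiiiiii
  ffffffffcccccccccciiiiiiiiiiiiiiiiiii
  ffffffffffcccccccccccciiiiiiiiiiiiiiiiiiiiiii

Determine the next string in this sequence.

Term n consists of 2n f's, followed by 2n+2 c's, followed by 4n+3 i's, where the shown terms are n = 3, 4, 5.
For the next term, n = 6, so the run lengths are 12, 14, 27.

ffffffffffffcccccccccccccciiiiiiiiiiiiiiiiiiiiiiiiiii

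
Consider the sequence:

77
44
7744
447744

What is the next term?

Each term (from the third on) is the two preceding terms concatenated in order: term 3 = 77·44 = 7744.
So term 5 is 7744·447744.

7744447744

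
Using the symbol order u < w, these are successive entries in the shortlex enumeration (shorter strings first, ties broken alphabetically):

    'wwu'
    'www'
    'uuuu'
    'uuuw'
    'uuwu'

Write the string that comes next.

uuww

Find the rightmost character of uuwu below w, bump it to the next letter, and reset everything to its right to u.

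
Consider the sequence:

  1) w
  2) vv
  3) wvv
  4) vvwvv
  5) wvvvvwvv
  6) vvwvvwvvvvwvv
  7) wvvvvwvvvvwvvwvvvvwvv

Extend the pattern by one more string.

This is a Fibonacci-style word recurrence s(k) = s(k−2)·s(k−1): e.g. w·vv = wvv.
So term 8 is vvwvvwvvvvwvv·wvvvvwvvvvwvvwvvvvwvv.

vvwvvwvvvvwvvwvvvvwvvvvwvvwvvvvwvv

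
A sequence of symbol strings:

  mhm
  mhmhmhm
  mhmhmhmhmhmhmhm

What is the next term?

s(k+1) = s(k)·h·s(k) — each term doubles the last with 'h' between the halves.
So the next term is two copies of mhmhmhmhmhmhmhm with 'h' between the halves.

mhmhmhmhmhmhmhmhmhmhmhmhmhmhmhm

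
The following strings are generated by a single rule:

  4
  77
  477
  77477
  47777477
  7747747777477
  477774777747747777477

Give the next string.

From term 3 onward, concatenate the second-to-last term with the last: 4·77 = 477, 77·477 = 77477, …
The next term joins 7747747777477 and 477774777747747777477.

7747747777477477774777747747777477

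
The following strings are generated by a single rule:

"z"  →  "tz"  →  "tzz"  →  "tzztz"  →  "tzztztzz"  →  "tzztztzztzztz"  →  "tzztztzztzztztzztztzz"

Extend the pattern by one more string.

tzztztzztzztztzztztzztzztztzztzztz

Each term (from the third on) is the previous term followed by the one before it: term 3 = tz·z = tzz.
So term 8 is tzztztzztzztztzztztzz·tzztztzztzztz.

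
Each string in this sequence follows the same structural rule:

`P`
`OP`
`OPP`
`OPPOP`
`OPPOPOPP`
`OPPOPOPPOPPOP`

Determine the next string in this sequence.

From term 3 onward, concatenate the last term with the second-to-last: OP·P = OPP, OPP·OP = OPPOP, …
Continuing: OPPOPOPPOPPOP · OPPOPOPP gives term 7.

OPPOPOPPOPPOPOPPOPOPP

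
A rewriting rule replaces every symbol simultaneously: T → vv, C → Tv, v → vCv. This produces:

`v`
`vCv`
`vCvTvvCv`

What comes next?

Expanding vCvTvvCv: v→vCv, C→Tv, v→vCv, T→vv, v→vCv, v→vCv, C→Tv, v→vCv. Concatenated: vCv Tv vCv vv vCv vCv Tv vCv.

vCvTvvCvvvvCvvCvTvvCv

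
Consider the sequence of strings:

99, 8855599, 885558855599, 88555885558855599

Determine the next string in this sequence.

8855588555885558855599

Each term is the previous one with 88555 prepended.
One more step from 88555885558855599 gives the answer.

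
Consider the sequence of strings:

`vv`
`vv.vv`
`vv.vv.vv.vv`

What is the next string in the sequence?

Each string is two copies of the previous one joined by '.'.
So the next term is two copies of vv.vv.vv.vv with '.' between the halves.

vv.vv.vv.vv.vv.vv.vv.vv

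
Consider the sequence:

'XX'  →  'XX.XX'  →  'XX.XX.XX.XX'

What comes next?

XX.XX.XX.XX.XX.XX.XX.XX

Every step duplicates the string with '.' between the halves.
One more doubling of XX.XX.XX.XX gives the answer.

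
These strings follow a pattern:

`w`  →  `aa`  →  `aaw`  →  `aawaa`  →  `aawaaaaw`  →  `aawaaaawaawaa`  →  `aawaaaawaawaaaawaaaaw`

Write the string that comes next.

Each term (from the third on) is the previous term followed by the one before it: term 3 = aa·w = aaw.
Continuing: aawaaaawaawaaaawaaaaw · aawaaaawaawaa gives term 8.

aawaaaawaawaaaawaaaawaawaaaawaawaa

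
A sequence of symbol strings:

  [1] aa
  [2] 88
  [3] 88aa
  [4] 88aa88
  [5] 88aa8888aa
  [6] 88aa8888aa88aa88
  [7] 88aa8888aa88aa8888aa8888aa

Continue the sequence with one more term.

Each term (from the third on) is the previous term followed by the one before it: term 3 = 88·aa = 88aa.
Continuing: 88aa8888aa88aa8888aa8888aa · 88aa8888aa88aa88 gives term 8.

88aa8888aa88aa8888aa8888aa88aa8888aa88aa88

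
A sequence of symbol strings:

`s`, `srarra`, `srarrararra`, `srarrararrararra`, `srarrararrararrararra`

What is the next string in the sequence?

Every step adds rarra to the end: s(k+1) = s(k)·rarra.
One more step from srarrararrararrararra gives the answer.

srarrararrararrararrararra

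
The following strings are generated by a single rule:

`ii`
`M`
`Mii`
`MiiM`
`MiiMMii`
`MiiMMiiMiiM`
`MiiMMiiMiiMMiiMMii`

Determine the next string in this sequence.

This is a Fibonacci-style word recurrence s(k) = s(k−1)·s(k−2): e.g. M·ii = Mii.
The next term joins MiiMMiiMiiMMiiMMii and MiiMMiiMiiM.

MiiMMiiMiiMMiiMMiiMiiMMiiMiiM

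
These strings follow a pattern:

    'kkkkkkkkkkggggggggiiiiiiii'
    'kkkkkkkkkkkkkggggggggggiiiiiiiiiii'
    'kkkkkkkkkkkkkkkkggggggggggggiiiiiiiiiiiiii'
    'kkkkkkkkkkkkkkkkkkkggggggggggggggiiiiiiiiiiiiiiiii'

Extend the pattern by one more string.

The n-th term is 3n+1 k's then 2n+2 g's then 3n-1 i's, where the shown terms are n = 3, 4, 5, 6.
For the next term, n = 7, so the run lengths are 22, 16, 20.

kkkkkkkkkkkkkkkkkkkkkkggggggggggggggggiiiiiiiiiiiiiiiiiiii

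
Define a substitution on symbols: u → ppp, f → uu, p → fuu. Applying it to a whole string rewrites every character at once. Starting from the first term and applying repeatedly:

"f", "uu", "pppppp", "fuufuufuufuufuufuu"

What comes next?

Rewriting the 18 symbols of fuufuufuufuufuufuu one by one yields uu ppp ppp uu ppp ppp uu ppp ppp uu ppp ppp uu ppp ppp uu ppp ppp; concatenated:

uuppppppuuppppppuuppppppuuppppppuuppppppuupppppp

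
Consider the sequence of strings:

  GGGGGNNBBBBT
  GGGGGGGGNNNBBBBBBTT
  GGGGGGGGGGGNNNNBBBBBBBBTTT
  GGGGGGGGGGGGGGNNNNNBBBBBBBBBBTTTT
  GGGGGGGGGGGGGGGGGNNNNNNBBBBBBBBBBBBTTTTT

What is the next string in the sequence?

GGGGGGGGGGGGGGGGGGGGNNNNNNNBBBBBBBBBBBBBBTTTTTT

Reading off run lengths: G runs 5, 8, 11, 14, 17; N runs 2, 3, 4, 5, 6; B runs 4, 6, 8, 10, 12; T runs 1, 2, 3, 4, 5 — each is linear in n, where the shown terms are n = 2, 3, 4, 5, 6.
For the next term, n = 7, so the run lengths are 20, 7, 14, 6.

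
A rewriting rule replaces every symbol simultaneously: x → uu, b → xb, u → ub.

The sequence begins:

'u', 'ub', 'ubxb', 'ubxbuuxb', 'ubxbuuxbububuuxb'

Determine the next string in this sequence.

Applying the rule to each of the 16 symbols of ubxbuuxbububuuxb gives the pieces ub xb uu xb ub ub uu xb ub xb ub xb ub ub uu xb, which concatenate to the answer.

ubxbuuxbububuuxbubxbubxbububuuxb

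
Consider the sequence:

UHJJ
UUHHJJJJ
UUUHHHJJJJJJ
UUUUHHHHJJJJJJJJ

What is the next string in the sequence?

Term n consists of n U's, followed by n H's, followed by 2n J's (n = 1, 2, …).
For the next term, n = 5, so the run lengths are 5, 5, 10.

UUUUUHHHHHJJJJJJJJJJ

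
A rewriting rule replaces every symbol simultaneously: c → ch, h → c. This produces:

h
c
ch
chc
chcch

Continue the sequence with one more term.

chcchchc

Rewriting each symbol of chcch: c→ch, h→c, c→ch, c→ch, h→c, which concatenates to ch c ch ch c.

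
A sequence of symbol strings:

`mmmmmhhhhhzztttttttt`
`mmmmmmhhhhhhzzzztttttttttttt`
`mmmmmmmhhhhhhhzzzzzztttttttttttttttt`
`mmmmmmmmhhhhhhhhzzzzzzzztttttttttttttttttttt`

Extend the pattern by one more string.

mmmmmmmmmhhhhhhhhhzzzzzzzzzztttttttttttttttttttttttt

Each string has the form m^{n+3} h^{n+3} z^{2n-2} t^{4n}, where the shown terms are n = 2, 3, 4, 5.
At n = 6 the blocks have lengths 9, 9, 10, 24.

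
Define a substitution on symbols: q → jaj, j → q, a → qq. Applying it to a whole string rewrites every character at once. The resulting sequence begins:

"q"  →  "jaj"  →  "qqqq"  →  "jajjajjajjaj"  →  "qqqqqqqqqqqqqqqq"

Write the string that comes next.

Rewriting the 16 symbols of qqqqqqqqqqqqqqqq one by one yields jaj jaj jaj jaj jaj jaj jaj jaj jaj jaj jaj jaj jaj jaj jaj jaj; concatenated:

jajjajjajjajjajjajjajjajjajjajjajjajjajjajjajjaj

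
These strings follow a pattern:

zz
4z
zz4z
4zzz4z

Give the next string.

zz4z4zzz4z

From term 3 onward, concatenate the second-to-last term with the last: zz·4z = zz4z, 4z·zz4z = 4zzz4z, …
The next term joins zz4z and 4zzz4z.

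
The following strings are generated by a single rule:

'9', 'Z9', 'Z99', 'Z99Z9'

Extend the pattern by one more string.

Z99Z9Z99

From term 3 onward, concatenate the last term with the second-to-last: Z9·9 = Z99, Z99·Z9 = Z99Z9, …
The next term joins Z99Z9 and Z99.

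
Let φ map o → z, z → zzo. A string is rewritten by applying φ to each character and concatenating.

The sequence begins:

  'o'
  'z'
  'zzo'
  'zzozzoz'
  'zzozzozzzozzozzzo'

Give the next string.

Rewriting the 17 symbols of zzozzozzzozzozzzo one by one yields zzo zzo z zzo zzo z zzo zzo zzo z zzo zzo z zzo zzo zzo z; concatenated:

zzozzozzzozzozzzozzozzozzzozzozzzozzozzoz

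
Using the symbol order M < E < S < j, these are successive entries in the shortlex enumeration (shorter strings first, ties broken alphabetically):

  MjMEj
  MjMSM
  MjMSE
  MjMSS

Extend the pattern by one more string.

MjMSj

Treat MjMSS as a base-4 numeral over the given alphabet and add one, carrying through any trailing j's.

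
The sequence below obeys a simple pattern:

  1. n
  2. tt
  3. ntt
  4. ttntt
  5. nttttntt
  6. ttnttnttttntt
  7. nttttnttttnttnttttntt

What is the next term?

ttnttnttttnttnttttnttttnttnttttntt

From term 3 onward, concatenate the second-to-last term with the last: n·tt = ntt, tt·ntt = ttntt, …
Continuing: ttnttnttttntt · nttttnttttnttnttttntt gives term 8.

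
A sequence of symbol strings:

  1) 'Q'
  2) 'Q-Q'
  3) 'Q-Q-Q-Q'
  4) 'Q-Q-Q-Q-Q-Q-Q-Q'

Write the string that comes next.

Q-Q-Q-Q-Q-Q-Q-Q-Q-Q-Q-Q-Q-Q-Q-Q

Every step duplicates the string with '-' between the halves.
So the next term is two copies of Q-Q-Q-Q-Q-Q-Q-Q with '-' between the halves.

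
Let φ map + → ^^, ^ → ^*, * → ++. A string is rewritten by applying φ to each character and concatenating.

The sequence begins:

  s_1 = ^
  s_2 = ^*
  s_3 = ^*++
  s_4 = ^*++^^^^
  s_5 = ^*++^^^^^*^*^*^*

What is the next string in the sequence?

Rewriting the 16 symbols of ^*++^^^^^*^*^*^* one by one yields ^* ++ ^^ ^^ ^* ^* ^* ^* ^* ++ ^* ++ ^* ++ ^* ++; concatenated:

^*++^^^^^*^*^*^*^*++^*++^*++^*++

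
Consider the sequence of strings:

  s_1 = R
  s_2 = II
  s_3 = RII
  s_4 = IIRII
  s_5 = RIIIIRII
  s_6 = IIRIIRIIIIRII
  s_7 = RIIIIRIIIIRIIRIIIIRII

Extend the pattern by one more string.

IIRIIRIIIIRIIRIIIIRIIIIRIIRIIIIRII

From term 3 onward, concatenate the second-to-last term with the last: R·II = RII, II·RII = IIRII, …
Continuing: IIRIIRIIIIRII · RIIIIRIIIIRIIRIIIIRII gives term 8.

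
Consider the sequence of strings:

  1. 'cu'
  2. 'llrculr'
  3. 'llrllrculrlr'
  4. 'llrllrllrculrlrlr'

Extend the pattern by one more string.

llrllrllrllrculrlrlrlr

Each term wraps the previous one in llr on the left and lr on the right.
One more step from llrllrllrculrlrlr gives the answer.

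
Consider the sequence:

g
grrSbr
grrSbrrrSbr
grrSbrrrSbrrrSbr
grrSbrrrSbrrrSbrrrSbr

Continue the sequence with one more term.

grrSbrrrSbrrrSbrrrSbrrrSbr

Each term is the previous one with rrSbr appended.
So the next term is grrSbrrrSbrrrSbrrrSbr·rrSbr.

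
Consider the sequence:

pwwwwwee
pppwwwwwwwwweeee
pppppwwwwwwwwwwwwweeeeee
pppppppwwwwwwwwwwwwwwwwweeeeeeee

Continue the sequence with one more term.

Reading off run lengths: p runs 1, 3, 5, 7; w runs 5, 9, 13, 17; e runs 2, 4, 6, 8 — each is linear in n (n = 1, 2, …).
At n = 5 the blocks have lengths 9, 21, 10.

pppppppppwwwwwwwwwwwwwwwwwwwwweeeeeeeeee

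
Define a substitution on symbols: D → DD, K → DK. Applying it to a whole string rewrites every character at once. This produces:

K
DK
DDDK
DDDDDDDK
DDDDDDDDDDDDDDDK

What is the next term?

Replace each of the 16 characters of DDDDDDDDDDDDDDDK in place — DD DD DD DD DD DD DD DD DD DD DD DD DD DD DD DK — and concatenate.

DDDDDDDDDDDDDDDDDDDDDDDDDDDDDDDK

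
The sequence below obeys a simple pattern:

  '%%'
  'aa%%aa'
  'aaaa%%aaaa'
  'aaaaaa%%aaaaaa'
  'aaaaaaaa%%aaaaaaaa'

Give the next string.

Every step adds aa to the front and aa to the end of the previous string.
Applying this once more to aaaaaaaa%%aaaaaaaa:

aaaaaaaaaa%%aaaaaaaaaa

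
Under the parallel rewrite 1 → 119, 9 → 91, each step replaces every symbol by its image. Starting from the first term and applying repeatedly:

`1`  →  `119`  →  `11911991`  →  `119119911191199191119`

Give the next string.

Applying the rule to each of the 21 symbols of 119119911191199191119 gives the pieces 119 119 91 119 119 91 91 119 119 119 91 119 119 91 91 119 91 119 119 119 91, which concatenate to the answer.

1191199111911991911191191199111911991911199111911911991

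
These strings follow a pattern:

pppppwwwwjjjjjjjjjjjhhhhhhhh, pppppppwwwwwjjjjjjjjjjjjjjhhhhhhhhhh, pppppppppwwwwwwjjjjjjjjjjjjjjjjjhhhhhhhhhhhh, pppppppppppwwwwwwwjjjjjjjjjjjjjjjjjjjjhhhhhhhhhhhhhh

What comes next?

pppppppppppppwwwwwwwwjjjjjjjjjjjjjjjjjjjjjjjhhhhhhhhhhhhhhhh

The n-th term is 2n-1 p's then n+1 w's then 3n+2 j's then 2n+2 h's, where the shown terms are n = 3, 4, 5, 6.
At n = 7 the blocks have lengths 13, 8, 23, 16.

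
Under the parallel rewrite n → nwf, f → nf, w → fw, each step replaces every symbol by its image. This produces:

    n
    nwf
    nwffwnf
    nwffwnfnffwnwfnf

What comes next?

φ(nwffwnfnffwnwfnf) expands symbol-by-symbol to nwf fw nf nf fw nwf nf nwf nf nf fw nwf fw nf nwf nf; joining the 16 pieces gives the next term.

nwffwnfnffwnwfnfnwfnfnffwnwffwnfnwfnf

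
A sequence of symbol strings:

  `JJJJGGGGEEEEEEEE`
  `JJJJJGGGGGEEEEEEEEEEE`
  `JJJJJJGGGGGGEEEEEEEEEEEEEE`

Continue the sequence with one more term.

The n-th term is n+1 J's then n+1 G's then 3n-1 E's, where the shown terms are n = 3, 4, 5.
For the next term, n = 6, so the run lengths are 7, 7, 17.

JJJJJJJGGGGGGGEEEEEEEEEEEEEEEEE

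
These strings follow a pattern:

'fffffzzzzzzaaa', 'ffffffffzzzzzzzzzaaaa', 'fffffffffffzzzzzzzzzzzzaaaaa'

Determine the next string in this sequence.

Reading off run lengths: f runs 5, 8, 11; z runs 6, 9, 12; a runs 3, 4, 5 — each is linear in n, where the shown terms are n = 2, 3, 4.
Setting n = 5 gives 14, 15, 6 characters in each block.

ffffffffffffffzzzzzzzzzzzzzzzaaaaaa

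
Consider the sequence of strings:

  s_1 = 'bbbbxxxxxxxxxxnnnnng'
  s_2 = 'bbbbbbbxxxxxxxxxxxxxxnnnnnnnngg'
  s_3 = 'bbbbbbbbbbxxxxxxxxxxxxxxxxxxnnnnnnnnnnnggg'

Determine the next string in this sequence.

Each string has the form b^{3n-2} x^{4n+2} n^{3n-1} g^{n-1}, where the shown terms are n = 2, 3, 4.
Setting n = 5 gives 13, 22, 14, 4 characters in each block.

bbbbbbbbbbbbbxxxxxxxxxxxxxxxxxxxxxxnnnnnnnnnnnnnngggg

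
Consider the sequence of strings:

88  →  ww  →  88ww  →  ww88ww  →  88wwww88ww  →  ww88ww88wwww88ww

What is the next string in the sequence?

This is a Fibonacci-style word recurrence s(k) = s(k−2)·s(k−1): e.g. 88·ww = 88ww.
Continuing: 88wwww88ww · ww88ww88wwww88ww gives term 7.

88wwww88wwww88ww88wwww88ww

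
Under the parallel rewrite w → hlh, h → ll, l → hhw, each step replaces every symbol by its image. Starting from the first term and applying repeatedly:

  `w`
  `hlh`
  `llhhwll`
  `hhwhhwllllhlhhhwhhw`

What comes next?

llllhlhllllhlhhhwhhwhhwhhwllhhwllllllhlhllllhlh

Replace each of the 19 characters of hhwhhwllllhlhhhwhhw in place — ll ll hlh ll ll hlh hhw hhw hhw hhw ll hhw ll ll ll hlh ll ll hlh — and concatenate.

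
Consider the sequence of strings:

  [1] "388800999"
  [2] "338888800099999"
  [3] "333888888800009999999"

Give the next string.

333388888888800000999999999

The n-th term is n 3's then 2n+1 8's then n+1 0's then 2n+1 9's (n = 1, 2, …).
Setting n = 4 gives 4, 9, 5, 9 characters in each block.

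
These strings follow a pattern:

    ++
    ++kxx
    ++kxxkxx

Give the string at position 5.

++kxxkxxkxxkxx

Each term is the previous one with kxx appended.
From ++kxxkxx, 2 further steps: ++kxxkxx → ++kxxkxxkxx → (answer).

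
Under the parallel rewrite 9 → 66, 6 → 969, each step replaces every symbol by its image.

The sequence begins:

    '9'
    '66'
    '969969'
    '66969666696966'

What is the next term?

96996966969669699699699696696966969969

φ(66969666696966) expands symbol-by-symbol to 969 969 66 969 66 969 969 969 969 66 969 66 969 969; joining the 14 pieces gives the next term.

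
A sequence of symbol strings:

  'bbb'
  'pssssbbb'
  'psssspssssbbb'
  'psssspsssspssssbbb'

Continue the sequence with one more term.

The strings grow by a fixed prefix pssss each time.
One more step from psssspsssspssssbbb gives the answer.

psssspsssspsssspssssbbb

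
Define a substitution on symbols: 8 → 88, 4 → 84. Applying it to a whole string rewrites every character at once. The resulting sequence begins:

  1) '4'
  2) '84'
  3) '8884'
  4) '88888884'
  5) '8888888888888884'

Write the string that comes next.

88888888888888888888888888888884

Applying the rule to each of the 16 symbols of 8888888888888884 gives the pieces 88 88 88 88 88 88 88 88 88 88 88 88 88 88 88 84, which concatenate to the answer.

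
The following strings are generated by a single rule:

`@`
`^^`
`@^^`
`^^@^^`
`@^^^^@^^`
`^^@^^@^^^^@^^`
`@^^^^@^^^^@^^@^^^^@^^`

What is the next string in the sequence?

^^@^^@^^^^@^^@^^^^@^^^^@^^@^^^^@^^

From term 3 onward, concatenate the second-to-last term with the last: @·^^ = @^^, ^^·@^^ = ^^@^^, …
Continuing: ^^@^^@^^^^@^^ · @^^^^@^^^^@^^@^^^^@^^ gives term 8.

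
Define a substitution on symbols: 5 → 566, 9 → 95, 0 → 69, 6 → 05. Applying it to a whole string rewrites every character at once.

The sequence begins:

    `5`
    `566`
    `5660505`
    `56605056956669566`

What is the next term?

Replace each of the 17 characters of 56605056956669566 in place — 566 05 05 69 566 69 566 05 95 566 05 05 05 95 566 05 05 — and concatenate.

566050569566695660595566050505955660505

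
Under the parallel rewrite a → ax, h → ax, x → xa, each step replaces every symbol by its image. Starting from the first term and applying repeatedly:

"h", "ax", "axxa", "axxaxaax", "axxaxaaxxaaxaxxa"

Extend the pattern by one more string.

Replace each of the 16 characters of axxaxaaxxaaxaxxa in place — ax xa xa ax xa ax ax xa xa ax ax xa ax xa xa ax — and concatenate.

axxaxaaxxaaxaxxaxaaxaxxaaxxaxaax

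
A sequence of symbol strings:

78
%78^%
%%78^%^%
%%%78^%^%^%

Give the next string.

s(k+1) = %·s(k)·^%, so each term gains % as a prefix and ^% as a suffix.
Applying this once more to %%%78^%^%^%:

%%%%78^%^%^%^%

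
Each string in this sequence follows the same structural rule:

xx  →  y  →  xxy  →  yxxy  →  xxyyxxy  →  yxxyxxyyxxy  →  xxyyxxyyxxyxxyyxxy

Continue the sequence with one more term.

yxxyxxyyxxyxxyyxxyyxxyxxyyxxy

This is a Fibonacci-style word recurrence s(k) = s(k−2)·s(k−1): e.g. xx·y = xxy.
Continuing: yxxyxxyyxxy · xxyyxxyyxxyxxyyxxy gives term 8.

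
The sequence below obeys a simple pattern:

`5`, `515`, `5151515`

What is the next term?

Each string is two copies of the previous one joined by '1'.
So the next term is two copies of 5151515 with '1' between the halves.

515151515151515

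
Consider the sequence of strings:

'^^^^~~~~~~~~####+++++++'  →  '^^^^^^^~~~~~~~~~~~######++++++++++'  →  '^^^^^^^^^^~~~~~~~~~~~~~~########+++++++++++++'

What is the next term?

Term n consists of 3n-2 ^'s, followed by 3n+2 ~'s, followed by 2n #'s, followed by 3n+1 +'s, where the shown terms are n = 2, 3, 4.
For the next term, n = 5, so the run lengths are 13, 17, 10, 16.

^^^^^^^^^^^^^~~~~~~~~~~~~~~~~~##########++++++++++++++++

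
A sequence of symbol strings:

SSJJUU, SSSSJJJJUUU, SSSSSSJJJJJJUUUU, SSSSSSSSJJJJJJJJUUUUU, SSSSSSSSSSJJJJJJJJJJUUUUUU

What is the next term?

Reading off run lengths: S runs 2, 4, 6, 8, 10; J runs 2, 4, 6, 8, 10; U runs 2, 3, 4, 5, 6 — each is linear in n (n = 1, 2, …).
Setting n = 6 gives 12, 12, 7 characters in each block.

SSSSSSSSSSSSJJJJJJJJJJJJUUUUUUU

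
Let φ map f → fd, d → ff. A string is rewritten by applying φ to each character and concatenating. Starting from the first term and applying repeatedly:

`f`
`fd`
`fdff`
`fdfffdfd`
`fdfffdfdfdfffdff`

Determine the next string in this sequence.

φ(fdfffdfdfdfffdff) expands symbol-by-symbol to fd ff fd fd fd ff fd ff fd ff fd fd fd ff fd fd; joining the 16 pieces gives the next term.

fdfffdfdfdfffdfffdfffdfdfdfffdfd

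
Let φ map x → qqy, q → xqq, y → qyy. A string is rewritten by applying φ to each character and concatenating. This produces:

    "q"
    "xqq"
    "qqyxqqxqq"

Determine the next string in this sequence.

Rewriting each symbol of qqyxqqxqq: q→xqq, q→xqq, y→qyy, x→qqy, q→xqq, q→xqq, x→qqy, q→xqq, q→xqq, which concatenates to xqq xqq qyy qqy xqq xqq qqy xqq xqq.

xqqxqqqyyqqyxqqxqqqqyxqqxqq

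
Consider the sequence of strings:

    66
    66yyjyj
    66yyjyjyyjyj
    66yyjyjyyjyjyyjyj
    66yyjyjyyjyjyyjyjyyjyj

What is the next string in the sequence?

Each term is the previous one with yyjyj appended.
One more step from 66yyjyjyyjyjyyjyjyyjyj gives the answer.

66yyjyjyyjyjyyjyjyyjyjyyjyj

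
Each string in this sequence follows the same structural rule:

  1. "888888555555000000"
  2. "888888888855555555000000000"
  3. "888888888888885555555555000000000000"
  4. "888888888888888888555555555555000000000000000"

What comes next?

Reading off run lengths: 8 runs 6, 10, 14, 18; 5 runs 6, 8, 10, 12; 0 runs 6, 9, 12, 15 — each is linear in n, where the shown terms are n = 2, 3, 4, 5.
At n = 6 the blocks have lengths 22, 14, 18.

888888888888888888888855555555555555000000000000000000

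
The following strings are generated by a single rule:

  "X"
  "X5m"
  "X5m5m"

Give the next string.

X5m5m5m

The strings grow by a fixed suffix 5m each time.
One more step from X5m5m gives the answer.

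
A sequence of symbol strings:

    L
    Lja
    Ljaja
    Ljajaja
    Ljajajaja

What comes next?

Ljajajajaja

Each term is the previous one with ja appended.
So the next term is Ljajajaja·ja.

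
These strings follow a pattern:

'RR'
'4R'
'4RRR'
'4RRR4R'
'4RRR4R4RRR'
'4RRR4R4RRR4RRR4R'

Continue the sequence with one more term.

4RRR4R4RRR4RRR4R4RRR4R4RRR

This is a Fibonacci-style word recurrence s(k) = s(k−1)·s(k−2): e.g. 4R·RR = 4RRR.
So term 7 is 4RRR4R4RRR4RRR4R·4RRR4R4RRR.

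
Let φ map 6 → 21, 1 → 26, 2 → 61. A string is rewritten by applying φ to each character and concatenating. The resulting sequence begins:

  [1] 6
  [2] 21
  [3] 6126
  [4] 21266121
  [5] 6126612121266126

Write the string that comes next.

21266121212661266126612121266121

Applying the rule to each of the 16 symbols of 6126612121266126 gives the pieces 21 26 61 21 21 26 61 26 61 26 61 21 21 26 61 21, which concatenate to the answer.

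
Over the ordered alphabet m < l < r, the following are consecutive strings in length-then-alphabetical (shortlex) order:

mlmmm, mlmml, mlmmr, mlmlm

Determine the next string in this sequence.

mlmll

Find the rightmost character of mlmlm below r, bump it to the next letter, and reset everything to its right to m.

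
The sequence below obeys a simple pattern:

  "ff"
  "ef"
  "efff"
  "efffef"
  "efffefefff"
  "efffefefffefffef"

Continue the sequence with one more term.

efffefefffefffefefffefefff

Each term (from the third on) is the previous term followed by the one before it: term 3 = ef·ff = efff.
Continuing: efffefefffefffef · efffefefff gives term 7.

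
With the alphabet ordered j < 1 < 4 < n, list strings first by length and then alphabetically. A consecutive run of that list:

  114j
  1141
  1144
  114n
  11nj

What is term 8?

11nn

Stepping forward 3 times from 11nj: 11nj → 11n1 → 11n4, then the target.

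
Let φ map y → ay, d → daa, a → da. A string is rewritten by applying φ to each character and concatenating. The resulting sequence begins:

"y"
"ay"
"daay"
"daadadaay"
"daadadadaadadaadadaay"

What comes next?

Rewriting the 21 symbols of daadadadaadadaadadaay one by one yields daa da da daa da daa da daa da da daa da daa da da daa da daa da da ay; concatenated:

daadadadaadadaadadaadadadaadadaadadadaadadaadadaay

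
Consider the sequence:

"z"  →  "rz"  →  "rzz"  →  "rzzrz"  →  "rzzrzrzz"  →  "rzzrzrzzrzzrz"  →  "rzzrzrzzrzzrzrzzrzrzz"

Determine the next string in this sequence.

This is a Fibonacci-style word recurrence s(k) = s(k−1)·s(k−2): e.g. rz·z = rzz.
The next term joins rzzrzrzzrzzrzrzzrzrzz and rzzrzrzzrzzrz.

rzzrzrzzrzzrzrzzrzrzzrzzrzrzzrzzrz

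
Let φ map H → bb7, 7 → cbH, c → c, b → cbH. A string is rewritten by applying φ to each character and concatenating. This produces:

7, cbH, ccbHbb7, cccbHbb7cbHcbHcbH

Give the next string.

Applying the rule to each of the 17 symbols of cccbHbb7cbHcbHcbH gives the pieces c c c cbH bb7 cbH cbH cbH c cbH bb7 c cbH bb7 c cbH bb7, which concatenate to the answer.

ccccbHbb7cbHcbHcbHccbHbb7ccbHbb7ccbHbb7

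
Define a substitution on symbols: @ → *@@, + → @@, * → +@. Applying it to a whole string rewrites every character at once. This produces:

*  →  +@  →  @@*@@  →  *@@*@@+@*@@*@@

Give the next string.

+@*@@*@@+@*@@*@@@@*@@+@*@@*@@+@*@@*@@

Applying the rule to each of the 14 symbols of *@@*@@+@*@@*@@ gives the pieces +@ *@@ *@@ +@ *@@ *@@ @@ *@@ +@ *@@ *@@ +@ *@@ *@@, which concatenate to the answer.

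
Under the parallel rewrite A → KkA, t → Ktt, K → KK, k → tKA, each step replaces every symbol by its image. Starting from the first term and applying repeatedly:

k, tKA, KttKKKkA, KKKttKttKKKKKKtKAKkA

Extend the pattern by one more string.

KKKKKKKttKttKKKttKttKKKKKKKKKKKKKttKKKkAKKtKAKkA

φ(KKKttKttKKKKKKtKAKkA) expands symbol-by-symbol to KK KK KK Ktt Ktt KK Ktt Ktt KK KK KK KK KK KK Ktt KK KkA KK tKA KkA; joining the 20 pieces gives the next term.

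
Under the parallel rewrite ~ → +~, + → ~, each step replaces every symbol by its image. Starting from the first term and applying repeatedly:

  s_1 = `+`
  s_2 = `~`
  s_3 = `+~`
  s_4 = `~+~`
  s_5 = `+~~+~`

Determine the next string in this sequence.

~+~+~~+~

Expanding +~~+~: +→~, ~→+~, ~→+~, +→~, ~→+~. Concatenated: ~ +~ +~ ~ +~.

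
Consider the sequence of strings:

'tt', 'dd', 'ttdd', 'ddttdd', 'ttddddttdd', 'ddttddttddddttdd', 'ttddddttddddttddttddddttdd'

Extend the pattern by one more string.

ddttddttddddttddttddddttddddttddttddddttdd

Each term (from the third on) is the two preceding terms concatenated in order: term 3 = tt·dd = ttdd.
The next term joins ddttddttddddttdd and ttddddttddddttddttddddttdd.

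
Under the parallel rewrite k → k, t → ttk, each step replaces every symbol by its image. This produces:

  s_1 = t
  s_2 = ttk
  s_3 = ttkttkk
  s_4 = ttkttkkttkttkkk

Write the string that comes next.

Replace each of the 15 characters of ttkttkkttkttkkk in place — ttk ttk k ttk ttk k k ttk ttk k ttk ttk k k k — and concatenate.

ttkttkkttkttkkkttkttkkttkttkkkk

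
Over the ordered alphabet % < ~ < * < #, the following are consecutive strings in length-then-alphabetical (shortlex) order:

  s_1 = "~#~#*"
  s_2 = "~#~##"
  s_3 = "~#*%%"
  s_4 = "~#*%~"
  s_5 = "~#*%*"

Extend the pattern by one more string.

~#*%#

The successor of ~#*%* increments the rightmost position that isn't already # and resets every position after it to %.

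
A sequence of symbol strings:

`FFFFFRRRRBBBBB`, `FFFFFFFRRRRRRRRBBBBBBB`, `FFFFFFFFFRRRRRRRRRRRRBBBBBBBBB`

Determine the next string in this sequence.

FFFFFFFFFFFRRRRRRRRRRRRRRRRBBBBBBBBBBB

Term n consists of 2n+3 F's, followed by 4n R's, followed by 2n+3 B's (n = 1, 2, …).
For the next term, n = 4, so the run lengths are 11, 16, 11.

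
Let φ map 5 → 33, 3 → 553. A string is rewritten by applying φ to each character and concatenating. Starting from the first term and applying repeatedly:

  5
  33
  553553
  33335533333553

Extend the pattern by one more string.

55355355355333335535535535535533333553

Applying the rule to each of the 14 symbols of 33335533333553 gives the pieces 553 553 553 553 33 33 553 553 553 553 553 33 33 553, which concatenate to the answer.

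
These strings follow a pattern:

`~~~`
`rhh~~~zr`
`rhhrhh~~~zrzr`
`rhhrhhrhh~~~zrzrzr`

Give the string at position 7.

Each term wraps the previous one in rhh on the left and zr on the right.
From rhhrhhrhh~~~zrzrzr, 3 further steps: rhhrhhrhh~~~zrzrzr → rhhrhhrhhrhh~~~zrzrzrzr → rhhrhhrhhrhhrhh~~~zrzrzrzrzr → (answer).

rhhrhhrhhrhhrhhrhh~~~zrzrzrzrzrzr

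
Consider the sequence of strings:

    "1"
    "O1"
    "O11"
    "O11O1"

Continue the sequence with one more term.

O11O1O11

This is a Fibonacci-style word recurrence s(k) = s(k−1)·s(k−2): e.g. O1·1 = O11.
The next term joins O11O1 and O11.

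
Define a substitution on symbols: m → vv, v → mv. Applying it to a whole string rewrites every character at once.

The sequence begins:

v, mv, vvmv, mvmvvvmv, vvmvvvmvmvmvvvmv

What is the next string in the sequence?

Rewriting the 16 symbols of vvmvvvmvmvmvvvmv one by one yields mv mv vv mv mv mv vv mv vv mv vv mv mv mv vv mv; concatenated:

mvmvvvmvmvmvvvmvvvmvvvmvmvmvvvmv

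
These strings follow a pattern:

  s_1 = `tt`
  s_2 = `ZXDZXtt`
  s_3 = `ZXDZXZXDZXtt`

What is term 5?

ZXDZXZXDZXZXDZXZXDZXtt

Each term is the previous one with ZXDZX prepended.
From ZXDZXZXDZXtt, 2 further steps: ZXDZXZXDZXtt → ZXDZXZXDZXZXDZXtt → (answer).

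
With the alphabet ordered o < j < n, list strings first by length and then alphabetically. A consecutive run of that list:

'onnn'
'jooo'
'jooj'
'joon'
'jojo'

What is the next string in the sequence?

The successor of jojo increments the rightmost position that isn't already n and resets every position after it to o.

jojj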